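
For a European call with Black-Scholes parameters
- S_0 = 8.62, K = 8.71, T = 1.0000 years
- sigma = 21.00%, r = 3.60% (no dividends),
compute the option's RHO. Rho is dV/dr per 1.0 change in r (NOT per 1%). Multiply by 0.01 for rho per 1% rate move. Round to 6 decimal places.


d1 = 0.2269680658; d2 = 0.0169680658
phi(d1) = 0.3887978312; exp(-qT) = 1.0000000000; exp(-rT) = 0.9646402935
N(d2) = 0.5067689540
Rho = K*T*exp(-rT)*N(d2) = 8.7100 * 1.0000 * 0.9646402935 * 0.5067689540 = 4.257881

Answer: Rho = 4.257881


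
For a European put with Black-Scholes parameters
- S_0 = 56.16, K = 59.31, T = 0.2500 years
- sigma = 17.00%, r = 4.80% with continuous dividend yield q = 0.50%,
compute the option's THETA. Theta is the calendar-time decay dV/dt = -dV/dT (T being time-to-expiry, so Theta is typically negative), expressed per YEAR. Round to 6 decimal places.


d1 = -0.4730666604; d2 = -0.5580666604
phi(d1) = 0.3567091391; exp(-qT) = 0.9987507809; exp(-rT) = 0.9880717129
Theta = -S*exp(-qT)*phi(d1)*sigma/(2*sqrt(T)) + r*K*exp(-rT)*N(-d2) - q*S*exp(-qT)*N(-d1)
N(-d1) = 0.6819171892; N(-d2) = 0.7116005672; sqrt(T) = 0.5000000000
Term 1 = -56.1600 * 0.9987507809 * 0.3567091391 * 0.1700 / (2 * 0.5000000000) = -3.4013191854
Term 2 = 0.0480 * 59.3100 * 0.9880717129 * 0.7116005672 = 2.0016766046
Term 3 = -0.0050 * 56.1600 * 0.9987507809 * 0.6819171892 = -0.1912431433
Theta = -3.4013191854 + (2.0016766046) + (-0.1912431433) = -1.590886

Answer: Theta = -1.590886


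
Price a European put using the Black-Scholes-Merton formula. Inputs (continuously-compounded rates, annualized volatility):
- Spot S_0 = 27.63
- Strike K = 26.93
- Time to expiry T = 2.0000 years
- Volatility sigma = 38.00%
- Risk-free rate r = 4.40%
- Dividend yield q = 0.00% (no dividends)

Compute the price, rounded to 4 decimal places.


d1 = (ln(S/K) + (r - q + 0.5*sigma^2) * T) / (sigma * sqrt(T)) = 0.48020223
d2 = d1 - sigma * sqrt(T) = -0.05719892
exp(-rT) = 0.91576088; exp(-qT) = 1.00000000
P = K * exp(-rT) * N(-d2) - S_0 * exp(-qT) * N(-d1)
N(-d1) = 0.31554180; N(-d2) = 0.52280663
P = 26.9300 * 0.91576088 * 0.52280663 - 27.6300 * 1.00000000 * 0.31554180 = 4.1747

Answer: Price = 4.1747


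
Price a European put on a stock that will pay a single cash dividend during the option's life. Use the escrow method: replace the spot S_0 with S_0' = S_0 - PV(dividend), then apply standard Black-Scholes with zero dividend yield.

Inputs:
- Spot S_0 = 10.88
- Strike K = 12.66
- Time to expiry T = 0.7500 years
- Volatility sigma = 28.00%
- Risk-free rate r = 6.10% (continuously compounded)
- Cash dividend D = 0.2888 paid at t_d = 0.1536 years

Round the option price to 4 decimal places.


PV(D) = D * exp(-r * t_d) = 0.2888 * 0.99067416 = 0.28610670
S_0' = S_0 - PV(D) = 10.8800 - 0.28610670 = 10.59389330
d1 = (ln(S_0'/K) + (r + sigma^2/2)*T) / (sigma*sqrt(T)) = -0.42484602
d2 = d1 - sigma*sqrt(T) = -0.66733313
exp(-rT) = 0.95528075
N(-d1) = 0.66452554; N(-d2) = 0.74772032
P = K * exp(-rT) * N(-d2) - S_0' * N(-d1) = 12.6600 * 0.95528075 * 0.74772032 - 10.59389330 * 0.66452554 = 2.0029

Answer: Price = 2.0029


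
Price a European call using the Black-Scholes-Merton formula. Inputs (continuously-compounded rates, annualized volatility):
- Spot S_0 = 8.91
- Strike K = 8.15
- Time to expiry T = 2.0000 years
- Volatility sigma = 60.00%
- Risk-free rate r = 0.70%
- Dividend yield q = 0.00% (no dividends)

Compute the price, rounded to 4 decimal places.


d1 = (ln(S/K) + (r - q + 0.5*sigma^2) * T) / (sigma * sqrt(T)) = 0.54583495
d2 = d1 - sigma * sqrt(T) = -0.30269319
exp(-rT) = 0.98609754; exp(-qT) = 1.00000000
C = S_0 * exp(-qT) * N(d1) - K * exp(-rT) * N(d2)
N(d1) = 0.70741030; N(d2) = 0.38106185
C = 8.9100 * 1.00000000 * 0.70741030 - 8.1500 * 0.98609754 * 0.38106185 = 3.2405

Answer: Price = 3.2405


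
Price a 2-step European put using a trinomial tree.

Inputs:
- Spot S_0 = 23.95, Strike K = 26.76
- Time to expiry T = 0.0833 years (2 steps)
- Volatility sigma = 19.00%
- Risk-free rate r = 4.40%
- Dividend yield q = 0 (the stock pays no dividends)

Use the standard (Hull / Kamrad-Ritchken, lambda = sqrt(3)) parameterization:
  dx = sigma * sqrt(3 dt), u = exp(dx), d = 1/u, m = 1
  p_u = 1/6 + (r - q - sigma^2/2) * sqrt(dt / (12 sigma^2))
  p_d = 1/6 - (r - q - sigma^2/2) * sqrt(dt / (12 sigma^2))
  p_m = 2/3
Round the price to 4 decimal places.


Answer: Price = V(0,0) = 2.7314

Derivation:
dt = T/N = 0.041650; dx = sigma*sqrt(3*dt) = 0.067162
u = exp(dx) = 1.069468; d = 1/u = 0.935044
p_u = 0.174713, p_m = 0.666667, p_d = 0.158620
Discount per step: exp(-r*dt) = 0.998169
Stock lattice S(k, j) with j the centered position index:
  k=0: S(0,+0) = 23.9500
  k=1: S(1,-1) = 22.3943; S(1,+0) = 23.9500; S(1,+1) = 25.6138
  k=2: S(2,-2) = 20.9397; S(2,-1) = 22.3943; S(2,+0) = 23.9500; S(2,+1) = 25.6138; S(2,+2) = 27.3931
Terminal payoffs V(N, j) = max(K - S_T, 0):
  V(2,-2) = 5.820341; V(2,-1) = 4.365697; V(2,+0) = 2.810000; V(2,+1) = 1.146232; V(2,+2) = 0.000000
Backward induction: V(k, j) = exp(-r*dt) * [p_u * V(k+1, j+1) + p_m * V(k+1, j) + p_d * V(k+1, j-1)]
  V(1,-1) = exp(-r*dt) * [p_u*2.810000 + p_m*4.365697 + p_d*5.820341] = 4.316714
  V(1,+0) = exp(-r*dt) * [p_u*1.146232 + p_m*2.810000 + p_d*4.365697] = 2.761019
  V(1,+1) = exp(-r*dt) * [p_u*0.000000 + p_m*1.146232 + p_d*2.810000] = 1.207662
  V(0,+0) = exp(-r*dt) * [p_u*1.207662 + p_m*2.761019 + p_d*4.316714] = 2.731382


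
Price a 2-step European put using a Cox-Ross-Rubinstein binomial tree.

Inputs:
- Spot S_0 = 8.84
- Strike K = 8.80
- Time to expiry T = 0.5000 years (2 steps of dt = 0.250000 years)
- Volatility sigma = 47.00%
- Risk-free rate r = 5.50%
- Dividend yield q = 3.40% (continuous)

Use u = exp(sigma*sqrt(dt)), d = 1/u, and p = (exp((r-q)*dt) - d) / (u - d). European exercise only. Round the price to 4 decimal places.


Answer: Price = V(0,0) = 0.9547

Derivation:
dt = T/N = 0.250000
u = exp(sigma*sqrt(dt)) = 1.264909; d = 1/u = 0.790571
p = (exp((r-q)*dt) - d) / (u - d) = 0.452616
Discount per step: exp(-r*dt) = 0.986344
Stock lattice S(k, i) with i counting down-moves:
  k=0: S(0,0) = 8.8400
  k=1: S(1,0) = 11.1818; S(1,1) = 6.9886
  k=2: S(2,0) = 14.1439; S(2,1) = 8.8400; S(2,2) = 5.5250
Terminal payoffs V(N, i) = max(K - S_T, 0):
  V(2,0) = 0.000000; V(2,1) = 0.000000; V(2,2) = 3.274980
Backward induction: V(k, i) = exp(-r*dt) * [p * V(k+1, i) + (1-p) * V(k+1, i+1)].
  V(1,0) = exp(-r*dt) * [p*0.000000 + (1-p)*0.000000] = 0.000000
  V(1,1) = exp(-r*dt) * [p*0.000000 + (1-p)*3.274980] = 1.768191
  V(0,0) = exp(-r*dt) * [p*0.000000 + (1-p)*1.768191] = 0.954662


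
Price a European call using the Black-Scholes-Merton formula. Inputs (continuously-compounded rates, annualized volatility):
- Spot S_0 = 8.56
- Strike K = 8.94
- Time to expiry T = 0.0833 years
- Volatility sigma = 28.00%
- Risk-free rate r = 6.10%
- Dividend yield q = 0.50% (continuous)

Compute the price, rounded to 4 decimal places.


Answer: Price = 0.1438

Derivation:
d1 = (ln(S/K) + (r - q + 0.5*sigma^2) * T) / (sigma * sqrt(T)) = -0.43935129
d2 = d1 - sigma * sqrt(T) = -0.52016416
exp(-rT) = 0.99493159; exp(-qT) = 0.99958359
C = S_0 * exp(-qT) * N(d1) - K * exp(-rT) * N(d2)
N(d1) = 0.33020351; N(d2) = 0.30147458
C = 8.5600 * 0.99958359 * 0.33020351 - 8.9400 * 0.99493159 * 0.30147458 = 0.1438


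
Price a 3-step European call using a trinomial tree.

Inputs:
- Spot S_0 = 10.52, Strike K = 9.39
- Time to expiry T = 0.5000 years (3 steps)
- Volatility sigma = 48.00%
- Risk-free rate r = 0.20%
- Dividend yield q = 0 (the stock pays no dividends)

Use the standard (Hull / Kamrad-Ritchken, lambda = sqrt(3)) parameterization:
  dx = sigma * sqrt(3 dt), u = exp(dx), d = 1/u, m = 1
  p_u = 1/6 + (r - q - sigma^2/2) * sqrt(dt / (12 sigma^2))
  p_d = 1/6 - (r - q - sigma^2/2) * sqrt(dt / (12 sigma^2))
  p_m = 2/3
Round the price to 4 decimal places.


Answer: Price = V(0,0) = 2.0025

Derivation:
dt = T/N = 0.166667; dx = sigma*sqrt(3*dt) = 0.339411
u = exp(dx) = 1.404121; d = 1/u = 0.712189
p_u = 0.138873, p_m = 0.666667, p_d = 0.194460
Discount per step: exp(-r*dt) = 0.999667
Stock lattice S(k, j) with j the centered position index:
  k=0: S(0,+0) = 10.5200
  k=1: S(1,-1) = 7.4922; S(1,+0) = 10.5200; S(1,+1) = 14.7713
  k=2: S(2,-2) = 5.3359; S(2,-1) = 7.4922; S(2,+0) = 10.5200; S(2,+1) = 14.7713; S(2,+2) = 20.7408
  k=3: S(3,-3) = 3.8002; S(3,-2) = 5.3359; S(3,-1) = 7.4922; S(3,+0) = 10.5200; S(3,+1) = 14.7713; S(3,+2) = 20.7408; S(3,+3) = 29.1225
Terminal payoffs V(N, j) = max(S_T - K, 0):
  V(3,-3) = 0.000000; V(3,-2) = 0.000000; V(3,-1) = 0.000000; V(3,+0) = 1.130000; V(3,+1) = 5.381350; V(3,+2) = 11.350757; V(3,+3) = 19.732526
Backward induction: V(k, j) = exp(-r*dt) * [p_u * V(k+1, j+1) + p_m * V(k+1, j) + p_d * V(k+1, j-1)]
  V(2,-2) = exp(-r*dt) * [p_u*0.000000 + p_m*0.000000 + p_d*0.000000] = 0.000000
  V(2,-1) = exp(-r*dt) * [p_u*1.130000 + p_m*0.000000 + p_d*0.000000] = 0.156875
  V(2,+0) = exp(-r*dt) * [p_u*5.381350 + p_m*1.130000 + p_d*0.000000] = 1.500160
  V(2,+1) = exp(-r*dt) * [p_u*11.350757 + p_m*5.381350 + p_d*1.130000] = 5.381831
  V(2,+2) = exp(-r*dt) * [p_u*19.732526 + p_m*11.350757 + p_d*5.381350] = 11.350168
  V(1,-1) = exp(-r*dt) * [p_u*1.500160 + p_m*0.156875 + p_d*0.000000] = 0.312811
  V(1,+0) = exp(-r*dt) * [p_u*5.381831 + p_m*1.500160 + p_d*0.156875] = 1.777413
  V(1,+1) = exp(-r*dt) * [p_u*11.350168 + p_m*5.381831 + p_d*1.500160] = 5.454027
  V(0,+0) = exp(-r*dt) * [p_u*5.454027 + p_m*1.777413 + p_d*0.312811] = 2.002523


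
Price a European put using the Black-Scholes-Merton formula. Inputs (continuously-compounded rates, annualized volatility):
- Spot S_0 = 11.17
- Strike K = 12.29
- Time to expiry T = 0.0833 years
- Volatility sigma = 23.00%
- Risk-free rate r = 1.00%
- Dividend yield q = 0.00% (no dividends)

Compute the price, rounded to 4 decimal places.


d1 = (ln(S/K) + (r - q + 0.5*sigma^2) * T) / (sigma * sqrt(T)) = -1.39372156
d2 = d1 - sigma * sqrt(T) = -1.46010356
exp(-rT) = 0.99916735; exp(-qT) = 1.00000000
P = K * exp(-rT) * N(-d2) - S_0 * exp(-qT) * N(-d1)
N(-d1) = 0.91829915; N(-d2) = 0.92786919
P = 12.2900 * 0.99916735 * 0.92786919 - 11.1700 * 1.00000000 * 0.91829915 = 1.1366

Answer: Price = 1.1366


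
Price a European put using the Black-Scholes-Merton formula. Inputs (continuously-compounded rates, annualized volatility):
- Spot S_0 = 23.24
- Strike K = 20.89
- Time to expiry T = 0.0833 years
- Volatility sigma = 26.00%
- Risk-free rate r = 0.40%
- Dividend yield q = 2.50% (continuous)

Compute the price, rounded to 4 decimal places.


d1 = (ln(S/K) + (r - q + 0.5*sigma^2) * T) / (sigma * sqrt(T)) = 1.43483271
d2 = d1 - sigma * sqrt(T) = 1.35979219
exp(-rT) = 0.99966686; exp(-qT) = 0.99791967
P = K * exp(-rT) * N(-d2) - S_0 * exp(-qT) * N(-d1)
N(-d1) = 0.07566739; N(-d2) = 0.08694785
P = 20.8900 * 0.99966686 * 0.08694785 - 23.2400 * 0.99791967 * 0.07566739 = 0.0609

Answer: Price = 0.0609


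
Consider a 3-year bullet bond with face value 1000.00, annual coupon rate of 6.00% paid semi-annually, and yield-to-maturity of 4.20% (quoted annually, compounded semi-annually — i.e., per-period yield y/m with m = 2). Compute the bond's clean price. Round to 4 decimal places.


Answer: Price = 1050.2432

Derivation:
Coupon per period c = face * coupon_rate / m = 30.000000
Periods per year m = 2; per-period yield y/m = 0.021000
Number of cashflows N = 6
Cashflows (t years, CF_t, discount factor 1/(1+y/m)^(m*t), PV):
  t = 0.5000: CF_t = 30.000000, DF = 0.979432, PV = 29.382958
  t = 1.0000: CF_t = 30.000000, DF = 0.959287, PV = 28.778607
  t = 1.5000: CF_t = 30.000000, DF = 0.939556, PV = 28.186687
  t = 2.0000: CF_t = 30.000000, DF = 0.920231, PV = 27.606941
  t = 2.5000: CF_t = 30.000000, DF = 0.901304, PV = 27.039119
  t = 3.0000: CF_t = 1030.000000, DF = 0.882766, PV = 909.248875
Price P = sum_t PV_t = 1050.243187


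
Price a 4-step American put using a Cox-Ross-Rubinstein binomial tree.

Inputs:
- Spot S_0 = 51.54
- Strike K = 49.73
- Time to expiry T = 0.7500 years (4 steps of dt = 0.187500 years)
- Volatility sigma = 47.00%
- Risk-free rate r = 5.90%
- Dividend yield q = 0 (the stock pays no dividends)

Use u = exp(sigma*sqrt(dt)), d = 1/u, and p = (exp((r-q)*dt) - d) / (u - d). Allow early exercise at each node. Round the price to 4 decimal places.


Answer: Price = V(0,0) = 6.1534

Derivation:
dt = T/N = 0.187500
u = exp(sigma*sqrt(dt)) = 1.225705; d = 1/u = 0.815857
p = (exp((r-q)*dt) - d) / (u - d) = 0.476437
Discount per step: exp(-r*dt) = 0.988998
Stock lattice S(k, i) with i counting down-moves:
  k=0: S(0,0) = 51.5400
  k=1: S(1,0) = 63.1728; S(1,1) = 42.0493
  k=2: S(2,0) = 77.4312; S(2,1) = 51.5400; S(2,2) = 34.3062
  k=3: S(3,0) = 94.9078; S(3,1) = 63.1728; S(3,2) = 42.0493; S(3,3) = 27.9890
  k=4: S(4,0) = 116.3290; S(4,1) = 77.4312; S(4,2) = 51.5400; S(4,3) = 34.3062; S(4,4) = 22.8350
Terminal payoffs V(N, i) = max(K - S_T, 0):
  V(4,0) = 0.000000; V(4,1) = 0.000000; V(4,2) = 0.000000; V(4,3) = 15.423794; V(4,4) = 26.895003
Backward induction: V(k, i) = exp(-r*dt) * [p * V(k+1, i) + (1-p) * V(k+1, i+1)]; then take max(V_cont, immediate exercise) for American.
  V(3,0) = exp(-r*dt) * [p*0.000000 + (1-p)*0.000000] = 0.000000; exercise = 0.000000; V(3,0) = max -> 0.000000
  V(3,1) = exp(-r*dt) * [p*0.000000 + (1-p)*0.000000] = 0.000000; exercise = 0.000000; V(3,1) = max -> 0.000000
  V(3,2) = exp(-r*dt) * [p*0.000000 + (1-p)*15.423794] = 7.986479; exercise = 7.680721; V(3,2) = max -> 7.986479
  V(3,3) = exp(-r*dt) * [p*15.423794 + (1-p)*26.895003] = 21.193929; exercise = 21.741036; V(3,3) = max -> 21.741036
  V(2,0) = exp(-r*dt) * [p*0.000000 + (1-p)*0.000000] = 0.000000; exercise = 0.000000; V(2,0) = max -> 0.000000
  V(2,1) = exp(-r*dt) * [p*0.000000 + (1-p)*7.986479] = 4.135419; exercise = 0.000000; V(2,1) = max -> 4.135419
  V(2,2) = exp(-r*dt) * [p*7.986479 + (1-p)*21.741036] = 15.020760; exercise = 15.423794; V(2,2) = max -> 15.423794
  V(1,0) = exp(-r*dt) * [p*0.000000 + (1-p)*4.135419] = 2.141330; exercise = 0.000000; V(1,0) = max -> 2.141330
  V(1,1) = exp(-r*dt) * [p*4.135419 + (1-p)*15.423794] = 9.935072; exercise = 7.680721; V(1,1) = max -> 9.935072
  V(0,0) = exp(-r*dt) * [p*2.141330 + (1-p)*9.935072] = 6.153392; exercise = 0.000000; V(0,0) = max -> 6.153392


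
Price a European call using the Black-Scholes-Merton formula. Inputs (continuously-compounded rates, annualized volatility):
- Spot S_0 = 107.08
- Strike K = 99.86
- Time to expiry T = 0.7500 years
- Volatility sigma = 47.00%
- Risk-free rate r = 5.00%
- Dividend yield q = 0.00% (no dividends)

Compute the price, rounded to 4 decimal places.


Answer: Price = 22.3956

Derivation:
d1 = (ln(S/K) + (r - q + 0.5*sigma^2) * T) / (sigma * sqrt(T)) = 0.46714888
d2 = d1 - sigma * sqrt(T) = 0.06011694
exp(-rT) = 0.96319442; exp(-qT) = 1.00000000
C = S_0 * exp(-qT) * N(d1) - K * exp(-rT) * N(d2)
N(d1) = 0.67980332; N(d2) = 0.52396875
C = 107.0800 * 1.00000000 * 0.67980332 - 99.8600 * 0.96319442 * 0.52396875 = 22.3956


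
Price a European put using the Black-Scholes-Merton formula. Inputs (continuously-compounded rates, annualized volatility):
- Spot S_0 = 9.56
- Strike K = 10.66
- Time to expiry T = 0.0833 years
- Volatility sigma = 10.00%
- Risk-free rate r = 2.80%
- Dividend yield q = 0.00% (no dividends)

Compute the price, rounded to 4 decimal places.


d1 = (ln(S/K) + (r - q + 0.5*sigma^2) * T) / (sigma * sqrt(T)) = -3.67828807
d2 = d1 - sigma * sqrt(T) = -3.70714981
exp(-rT) = 0.99767032; exp(-qT) = 1.00000000
P = K * exp(-rT) * N(-d2) - S_0 * exp(-qT) * N(-d1)
N(-d1) = 0.99988260; N(-d2) = 0.99989520
P = 10.6600 * 0.99767032 * 0.99989520 - 9.5600 * 1.00000000 * 0.99988260 = 1.0752

Answer: Price = 1.0752


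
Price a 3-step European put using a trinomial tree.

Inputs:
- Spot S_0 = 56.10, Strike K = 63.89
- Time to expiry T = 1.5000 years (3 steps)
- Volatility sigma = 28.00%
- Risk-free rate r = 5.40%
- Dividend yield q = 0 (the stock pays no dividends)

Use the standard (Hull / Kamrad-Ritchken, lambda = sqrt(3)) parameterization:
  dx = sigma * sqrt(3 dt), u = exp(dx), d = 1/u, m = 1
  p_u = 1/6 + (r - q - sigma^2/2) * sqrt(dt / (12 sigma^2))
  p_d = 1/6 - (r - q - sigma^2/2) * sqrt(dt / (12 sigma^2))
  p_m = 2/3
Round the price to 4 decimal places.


Answer: Price = V(0,0) = 9.5753

Derivation:
dt = T/N = 0.500000; dx = sigma*sqrt(3*dt) = 0.342929
u = exp(dx) = 1.409068; d = 1/u = 0.709689
p_u = 0.177456, p_m = 0.666667, p_d = 0.155877
Discount per step: exp(-r*dt) = 0.973361
Stock lattice S(k, j) with j the centered position index:
  k=0: S(0,+0) = 56.1000
  k=1: S(1,-1) = 39.8135; S(1,+0) = 56.1000; S(1,+1) = 79.0487
  k=2: S(2,-2) = 28.2552; S(2,-1) = 39.8135; S(2,+0) = 56.1000; S(2,+1) = 79.0487; S(2,+2) = 111.3850
  k=3: S(3,-3) = 20.0524; S(3,-2) = 28.2552; S(3,-1) = 39.8135; S(3,+0) = 56.1000; S(3,+1) = 79.0487; S(3,+2) = 111.3850; S(3,+3) = 156.9491
Terminal payoffs V(N, j) = max(K - S_T, 0):
  V(3,-3) = 43.837574; V(3,-2) = 35.634767; V(3,-1) = 24.076452; V(3,+0) = 7.790000; V(3,+1) = 0.000000; V(3,+2) = 0.000000; V(3,+3) = 0.000000
Backward induction: V(k, j) = exp(-r*dt) * [p_u * V(k+1, j+1) + p_m * V(k+1, j) + p_d * V(k+1, j-1)]
  V(2,-2) = exp(-r*dt) * [p_u*24.076452 + p_m*35.634767 + p_d*43.837574] = 33.933616
  V(2,-1) = exp(-r*dt) * [p_u*7.790000 + p_m*24.076452 + p_d*35.634767] = 22.375629
  V(2,+0) = exp(-r*dt) * [p_u*0.000000 + p_m*7.790000 + p_d*24.076452] = 8.707986
  V(2,+1) = exp(-r*dt) * [p_u*0.000000 + p_m*0.000000 + p_d*7.790000] = 1.181937
  V(2,+2) = exp(-r*dt) * [p_u*0.000000 + p_m*0.000000 + p_d*0.000000] = 0.000000
  V(1,-1) = exp(-r*dt) * [p_u*8.707986 + p_m*22.375629 + p_d*33.933616] = 21.172407
  V(1,+0) = exp(-r*dt) * [p_u*1.181937 + p_m*8.707986 + p_d*22.375629] = 9.249771
  V(1,+1) = exp(-r*dt) * [p_u*0.000000 + p_m*1.181937 + p_d*8.707986] = 2.088186
  V(0,+0) = exp(-r*dt) * [p_u*2.088186 + p_m*9.249771 + p_d*21.172407] = 9.575317


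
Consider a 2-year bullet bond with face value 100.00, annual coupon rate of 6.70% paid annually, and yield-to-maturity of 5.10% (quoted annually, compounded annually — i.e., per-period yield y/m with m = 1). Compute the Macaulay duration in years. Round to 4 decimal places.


Answer: Macaulay duration = 1.9381 years

Derivation:
Coupon per period c = face * coupon_rate / m = 6.700000
Periods per year m = 1; per-period yield y/m = 0.051000
Number of cashflows N = 2
Cashflows (t years, CF_t, discount factor 1/(1+y/m)^(m*t), PV):
  t = 1.0000: CF_t = 6.700000, DF = 0.951475, PV = 6.374881
  t = 2.0000: CF_t = 106.700000, DF = 0.905304, PV = 96.595965
Price P = sum_t PV_t = 102.970846
Macaulay numerator sum_t t * PV_t:
  t * PV_t at t = 1.0000: 6.374881
  t * PV_t at t = 2.0000: 193.191931
Macaulay duration D = (sum_t t * PV_t) / P = 199.566812 / 102.970846 = 1.938090


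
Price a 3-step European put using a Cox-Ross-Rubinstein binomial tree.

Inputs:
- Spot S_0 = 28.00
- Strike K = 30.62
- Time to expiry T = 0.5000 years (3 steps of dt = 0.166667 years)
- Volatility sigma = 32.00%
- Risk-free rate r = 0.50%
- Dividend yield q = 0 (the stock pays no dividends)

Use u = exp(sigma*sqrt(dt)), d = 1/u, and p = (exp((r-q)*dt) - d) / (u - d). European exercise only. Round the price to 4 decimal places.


dt = T/N = 0.166667
u = exp(sigma*sqrt(dt)) = 1.139557; d = 1/u = 0.877534
p = (exp((r-q)*dt) - d) / (u - d) = 0.470568
Discount per step: exp(-r*dt) = 0.999167
Stock lattice S(k, i) with i counting down-moves:
  k=0: S(0,0) = 28.0000
  k=1: S(1,0) = 31.9076; S(1,1) = 24.5710
  k=2: S(2,0) = 36.3605; S(2,1) = 28.0000; S(2,2) = 21.5619
  k=3: S(3,0) = 41.4349; S(3,1) = 31.9076; S(3,2) = 24.5710; S(3,3) = 18.9213
Terminal payoffs V(N, i) = max(K - S_T, 0):
  V(3,0) = 0.000000; V(3,1) = 0.000000; V(3,2) = 6.049045; V(3,3) = 11.698740
Backward induction: V(k, i) = exp(-r*dt) * [p * V(k+1, i) + (1-p) * V(k+1, i+1)].
  V(2,0) = exp(-r*dt) * [p*0.000000 + (1-p)*0.000000] = 0.000000
  V(2,1) = exp(-r*dt) * [p*0.000000 + (1-p)*6.049045] = 3.199889
  V(2,2) = exp(-r*dt) * [p*6.049045 + (1-p)*11.698740] = 9.032643
  V(1,0) = exp(-r*dt) * [p*0.000000 + (1-p)*3.199889] = 1.692712
  V(1,1) = exp(-r*dt) * [p*3.199889 + (1-p)*9.032643] = 6.282696
  V(0,0) = exp(-r*dt) * [p*1.692712 + (1-p)*6.282696] = 4.119361

Answer: Price = V(0,0) = 4.1194


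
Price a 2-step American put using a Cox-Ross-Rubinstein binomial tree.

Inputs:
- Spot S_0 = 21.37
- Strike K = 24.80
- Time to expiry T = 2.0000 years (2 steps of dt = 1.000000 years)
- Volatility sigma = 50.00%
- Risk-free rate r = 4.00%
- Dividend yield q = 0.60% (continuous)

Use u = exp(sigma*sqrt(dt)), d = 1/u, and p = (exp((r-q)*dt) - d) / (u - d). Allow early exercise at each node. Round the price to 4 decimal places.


dt = T/N = 1.000000
u = exp(sigma*sqrt(dt)) = 1.648721; d = 1/u = 0.606531
p = (exp((r-q)*dt) - d) / (u - d) = 0.410725
Discount per step: exp(-r*dt) = 0.960789
Stock lattice S(k, i) with i counting down-moves:
  k=0: S(0,0) = 21.3700
  k=1: S(1,0) = 35.2332; S(1,1) = 12.9616
  k=2: S(2,0) = 58.0897; S(2,1) = 21.3700; S(2,2) = 7.8616
Terminal payoffs V(N, i) = max(K - S_T, 0):
  V(2,0) = 0.000000; V(2,1) = 3.430000; V(2,2) = 16.938416
Backward induction: V(k, i) = exp(-r*dt) * [p * V(k+1, i) + (1-p) * V(k+1, i+1)]; then take max(V_cont, immediate exercise) for American.
  V(1,0) = exp(-r*dt) * [p*0.000000 + (1-p)*3.430000] = 1.941960; exercise = 0.000000; V(1,0) = max -> 1.941960
  V(1,1) = exp(-r*dt) * [p*3.430000 + (1-p)*16.938416] = 10.943554; exercise = 11.838440; V(1,1) = max -> 11.838440
  V(0,0) = exp(-r*dt) * [p*1.941960 + (1-p)*11.838440] = 7.468895; exercise = 3.430000; V(0,0) = max -> 7.468895

Answer: Price = V(0,0) = 7.4689


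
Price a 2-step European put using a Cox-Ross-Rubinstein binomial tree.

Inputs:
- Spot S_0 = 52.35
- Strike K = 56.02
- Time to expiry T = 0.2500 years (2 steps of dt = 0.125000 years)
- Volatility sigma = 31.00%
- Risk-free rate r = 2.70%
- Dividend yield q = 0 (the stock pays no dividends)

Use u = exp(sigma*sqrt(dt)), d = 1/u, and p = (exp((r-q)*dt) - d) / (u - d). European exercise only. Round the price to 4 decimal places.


dt = T/N = 0.125000
u = exp(sigma*sqrt(dt)) = 1.115833; d = 1/u = 0.896191
p = (exp((r-q)*dt) - d) / (u - d) = 0.488019
Discount per step: exp(-r*dt) = 0.996631
Stock lattice S(k, i) with i counting down-moves:
  k=0: S(0,0) = 52.3500
  k=1: S(1,0) = 58.4139; S(1,1) = 46.9156
  k=2: S(2,0) = 65.1802; S(2,1) = 52.3500; S(2,2) = 42.0454
Terminal payoffs V(N, i) = max(K - S_T, 0):
  V(2,0) = 0.000000; V(2,1) = 3.670000; V(2,2) = 13.974648
Backward induction: V(k, i) = exp(-r*dt) * [p * V(k+1, i) + (1-p) * V(k+1, i+1)].
  V(1,0) = exp(-r*dt) * [p*0.000000 + (1-p)*3.670000] = 1.872640
  V(1,1) = exp(-r*dt) * [p*3.670000 + (1-p)*13.974648] = 8.915644
  V(0,0) = exp(-r*dt) * [p*1.872640 + (1-p)*8.915644] = 5.460067

Answer: Price = V(0,0) = 5.4601


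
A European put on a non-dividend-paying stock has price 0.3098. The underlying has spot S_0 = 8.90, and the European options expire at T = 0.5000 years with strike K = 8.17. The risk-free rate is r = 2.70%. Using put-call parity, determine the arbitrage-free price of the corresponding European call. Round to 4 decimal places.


Answer: Call price = 1.1494

Derivation:
Put-call parity: C - P = S_0 * exp(-qT) - K * exp(-rT).
S_0 * exp(-qT) = 8.9000 * 1.00000000 = 8.90000000
K * exp(-rT) = 8.1700 * 0.98659072 = 8.06044615
C = P + S*exp(-qT) - K*exp(-rT)
C = 0.3098 + 8.90000000 - 8.06044615 = 1.1494


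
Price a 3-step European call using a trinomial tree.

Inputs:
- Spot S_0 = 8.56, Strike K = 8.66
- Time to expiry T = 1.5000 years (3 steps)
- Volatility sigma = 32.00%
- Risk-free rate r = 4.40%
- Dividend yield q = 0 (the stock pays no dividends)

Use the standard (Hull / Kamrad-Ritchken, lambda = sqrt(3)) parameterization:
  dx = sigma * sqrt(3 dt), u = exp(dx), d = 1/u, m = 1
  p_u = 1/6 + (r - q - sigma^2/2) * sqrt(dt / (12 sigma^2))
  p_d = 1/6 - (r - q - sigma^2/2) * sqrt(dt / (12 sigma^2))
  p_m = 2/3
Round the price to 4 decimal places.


Answer: Price = V(0,0) = 1.4333

Derivation:
dt = T/N = 0.500000; dx = sigma*sqrt(3*dt) = 0.391918
u = exp(dx) = 1.479817; d = 1/u = 0.675759
p_u = 0.162074, p_m = 0.666667, p_d = 0.171259
Discount per step: exp(-r*dt) = 0.978240
Stock lattice S(k, j) with j the centered position index:
  k=0: S(0,+0) = 8.5600
  k=1: S(1,-1) = 5.7845; S(1,+0) = 8.5600; S(1,+1) = 12.6672
  k=2: S(2,-2) = 3.9089; S(2,-1) = 5.7845; S(2,+0) = 8.5600; S(2,+1) = 12.6672; S(2,+2) = 18.7452
  k=3: S(3,-3) = 2.6415; S(3,-2) = 3.9089; S(3,-1) = 5.7845; S(3,+0) = 8.5600; S(3,+1) = 12.6672; S(3,+2) = 18.7452; S(3,+3) = 27.7394
Terminal payoffs V(N, j) = max(S_T - K, 0):
  V(3,-3) = 0.000000; V(3,-2) = 0.000000; V(3,-1) = 0.000000; V(3,+0) = 0.000000; V(3,+1) = 4.007233; V(3,+2) = 10.085185; V(3,+3) = 19.079441
Backward induction: V(k, j) = exp(-r*dt) * [p_u * V(k+1, j+1) + p_m * V(k+1, j) + p_d * V(k+1, j-1)]
  V(2,-2) = exp(-r*dt) * [p_u*0.000000 + p_m*0.000000 + p_d*0.000000] = 0.000000
  V(2,-1) = exp(-r*dt) * [p_u*0.000000 + p_m*0.000000 + p_d*0.000000] = 0.000000
  V(2,+0) = exp(-r*dt) * [p_u*4.007233 + p_m*0.000000 + p_d*0.000000] = 0.635335
  V(2,+1) = exp(-r*dt) * [p_u*10.085185 + p_m*4.007233 + p_d*0.000000] = 4.212335
  V(2,+2) = exp(-r*dt) * [p_u*19.079441 + p_m*10.085185 + p_d*4.007233] = 10.273491
  V(1,-1) = exp(-r*dt) * [p_u*0.635335 + p_m*0.000000 + p_d*0.000000] = 0.100731
  V(1,+0) = exp(-r*dt) * [p_u*4.212335 + p_m*0.635335 + p_d*0.000000] = 1.082194
  V(1,+1) = exp(-r*dt) * [p_u*10.273491 + p_m*4.212335 + p_d*0.635335] = 4.482390
  V(0,+0) = exp(-r*dt) * [p_u*4.482390 + p_m*1.082194 + p_d*0.100731] = 1.433310


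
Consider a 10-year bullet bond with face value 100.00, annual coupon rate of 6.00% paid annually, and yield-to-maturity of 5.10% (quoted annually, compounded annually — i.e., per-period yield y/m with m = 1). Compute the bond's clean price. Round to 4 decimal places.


Answer: Price = 106.9159

Derivation:
Coupon per period c = face * coupon_rate / m = 6.000000
Periods per year m = 1; per-period yield y/m = 0.051000
Number of cashflows N = 10
Cashflows (t years, CF_t, discount factor 1/(1+y/m)^(m*t), PV):
  t = 1.0000: CF_t = 6.000000, DF = 0.951475, PV = 5.708849
  t = 2.0000: CF_t = 6.000000, DF = 0.905304, PV = 5.431826
  t = 3.0000: CF_t = 6.000000, DF = 0.861374, PV = 5.168245
  t = 4.0000: CF_t = 6.000000, DF = 0.819576, PV = 4.917455
  t = 5.0000: CF_t = 6.000000, DF = 0.779806, PV = 4.678834
  t = 6.0000: CF_t = 6.000000, DF = 0.741965, PV = 4.451793
  t = 7.0000: CF_t = 6.000000, DF = 0.705961, PV = 4.235769
  t = 8.0000: CF_t = 6.000000, DF = 0.671705, PV = 4.030227
  t = 9.0000: CF_t = 6.000000, DF = 0.639110, PV = 3.834659
  t = 10.0000: CF_t = 106.000000, DF = 0.608097, PV = 64.458279
Price P = sum_t PV_t = 106.915936


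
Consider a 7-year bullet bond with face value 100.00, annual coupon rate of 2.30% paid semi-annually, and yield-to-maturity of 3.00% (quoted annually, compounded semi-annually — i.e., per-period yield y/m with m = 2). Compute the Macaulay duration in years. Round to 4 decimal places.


Coupon per period c = face * coupon_rate / m = 1.150000
Periods per year m = 2; per-period yield y/m = 0.015000
Number of cashflows N = 14
Cashflows (t years, CF_t, discount factor 1/(1+y/m)^(m*t), PV):
  t = 0.5000: CF_t = 1.150000, DF = 0.985222, PV = 1.133005
  t = 1.0000: CF_t = 1.150000, DF = 0.970662, PV = 1.116261
  t = 1.5000: CF_t = 1.150000, DF = 0.956317, PV = 1.099765
  t = 2.0000: CF_t = 1.150000, DF = 0.942184, PV = 1.083512
  t = 2.5000: CF_t = 1.150000, DF = 0.928260, PV = 1.067499
  t = 3.0000: CF_t = 1.150000, DF = 0.914542, PV = 1.051724
  t = 3.5000: CF_t = 1.150000, DF = 0.901027, PV = 1.036181
  t = 4.0000: CF_t = 1.150000, DF = 0.887711, PV = 1.020868
  t = 4.5000: CF_t = 1.150000, DF = 0.874592, PV = 1.005781
  t = 5.0000: CF_t = 1.150000, DF = 0.861667, PV = 0.990917
  t = 5.5000: CF_t = 1.150000, DF = 0.848933, PV = 0.976273
  t = 6.0000: CF_t = 1.150000, DF = 0.836387, PV = 0.961846
  t = 6.5000: CF_t = 1.150000, DF = 0.824027, PV = 0.947631
  t = 7.0000: CF_t = 101.150000, DF = 0.811849, PV = 82.118554
Price P = sum_t PV_t = 95.609816
Macaulay numerator sum_t t * PV_t:
  t * PV_t at t = 0.5000: 0.566502
  t * PV_t at t = 1.0000: 1.116261
  t * PV_t at t = 1.5000: 1.649647
  t * PV_t at t = 2.0000: 2.167024
  t * PV_t at t = 2.5000: 2.668748
  t * PV_t at t = 3.0000: 3.155171
  t * PV_t at t = 3.5000: 3.626633
  t * PV_t at t = 4.0000: 4.083471
  t * PV_t at t = 4.5000: 4.526015
  t * PV_t at t = 5.0000: 4.954587
  t * PV_t at t = 5.5000: 5.369503
  t * PV_t at t = 6.0000: 5.771073
  t * PV_t at t = 6.5000: 6.159602
  t * PV_t at t = 7.0000: 574.829881
Macaulay duration D = (sum_t t * PV_t) / P = 620.644117 / 95.609816 = 6.491427

Answer: Macaulay duration = 6.4914 years


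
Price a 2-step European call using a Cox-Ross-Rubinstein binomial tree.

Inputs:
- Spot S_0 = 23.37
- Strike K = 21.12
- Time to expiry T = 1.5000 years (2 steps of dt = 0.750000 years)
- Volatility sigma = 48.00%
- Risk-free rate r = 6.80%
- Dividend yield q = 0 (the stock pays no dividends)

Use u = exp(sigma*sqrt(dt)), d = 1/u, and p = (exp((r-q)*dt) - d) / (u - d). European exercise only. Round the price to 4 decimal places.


dt = T/N = 0.750000
u = exp(sigma*sqrt(dt)) = 1.515419; d = 1/u = 0.659883
p = (exp((r-q)*dt) - d) / (u - d) = 0.458706
Discount per step: exp(-r*dt) = 0.950279
Stock lattice S(k, i) with i counting down-moves:
  k=0: S(0,0) = 23.3700
  k=1: S(1,0) = 35.4154; S(1,1) = 15.4215
  k=2: S(2,0) = 53.6691; S(2,1) = 23.3700; S(2,2) = 10.1764
Terminal payoffs V(N, i) = max(S_T - K, 0):
  V(2,0) = 32.549106; V(2,1) = 2.250000; V(2,2) = 0.000000
Backward induction: V(k, i) = exp(-r*dt) * [p * V(k+1, i) + (1-p) * V(k+1, i+1)].
  V(1,0) = exp(-r*dt) * [p*32.549106 + (1-p)*2.250000] = 15.345464
  V(1,1) = exp(-r*dt) * [p*2.250000 + (1-p)*0.000000] = 0.980772
  V(0,0) = exp(-r*dt) * [p*15.345464 + (1-p)*0.980772] = 7.193556

Answer: Price = V(0,0) = 7.1936


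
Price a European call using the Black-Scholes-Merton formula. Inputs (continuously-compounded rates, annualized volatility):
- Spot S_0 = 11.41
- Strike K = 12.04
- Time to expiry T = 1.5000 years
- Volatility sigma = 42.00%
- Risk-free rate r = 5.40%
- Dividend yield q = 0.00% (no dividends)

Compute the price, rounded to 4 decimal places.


d1 = (ln(S/K) + (r - q + 0.5*sigma^2) * T) / (sigma * sqrt(T)) = 0.31018263
d2 = d1 - sigma * sqrt(T) = -0.20421022
exp(-rT) = 0.92219369; exp(-qT) = 1.00000000
C = S_0 * exp(-qT) * N(d1) - K * exp(-rT) * N(d2)
N(d1) = 0.62178896; N(d2) = 0.41909461
C = 11.4100 * 1.00000000 * 0.62178896 - 12.0400 * 0.92219369 * 0.41909461 = 2.4413

Answer: Price = 2.4413


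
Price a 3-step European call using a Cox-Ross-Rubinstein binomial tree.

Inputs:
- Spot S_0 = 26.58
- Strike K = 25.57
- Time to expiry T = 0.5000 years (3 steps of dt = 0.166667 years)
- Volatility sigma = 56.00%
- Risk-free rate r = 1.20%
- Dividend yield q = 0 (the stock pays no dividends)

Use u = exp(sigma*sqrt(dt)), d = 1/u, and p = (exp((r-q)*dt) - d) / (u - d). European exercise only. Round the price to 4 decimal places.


Answer: Price = V(0,0) = 5.0076

Derivation:
dt = T/N = 0.166667
u = exp(sigma*sqrt(dt)) = 1.256863; d = 1/u = 0.795632
p = (exp((r-q)*dt) - d) / (u - d) = 0.447433
Discount per step: exp(-r*dt) = 0.998002
Stock lattice S(k, i) with i counting down-moves:
  k=0: S(0,0) = 26.5800
  k=1: S(1,0) = 33.4074; S(1,1) = 21.1479
  k=2: S(2,0) = 41.9886; S(2,1) = 26.5800; S(2,2) = 16.8259
  k=3: S(3,0) = 52.7739; S(3,1) = 33.4074; S(3,2) = 21.1479; S(3,3) = 13.3872
Terminal payoffs V(N, i) = max(S_T - K, 0):
  V(3,0) = 27.203870; V(3,1) = 7.837422; V(3,2) = 0.000000; V(3,3) = 0.000000
Backward induction: V(k, i) = exp(-r*dt) * [p * V(k+1, i) + (1-p) * V(k+1, i+1)].
  V(2,0) = exp(-r*dt) * [p*27.203870 + (1-p)*7.837422] = 16.469646
  V(2,1) = exp(-r*dt) * [p*7.837422 + (1-p)*0.000000] = 3.499718
  V(2,2) = exp(-r*dt) * [p*0.000000 + (1-p)*0.000000] = 0.000000
  V(1,0) = exp(-r*dt) * [p*16.469646 + (1-p)*3.499718] = 9.284311
  V(1,1) = exp(-r*dt) * [p*3.499718 + (1-p)*0.000000] = 1.562762
  V(0,0) = exp(-r*dt) * [p*9.284311 + (1-p)*1.562762] = 5.007616


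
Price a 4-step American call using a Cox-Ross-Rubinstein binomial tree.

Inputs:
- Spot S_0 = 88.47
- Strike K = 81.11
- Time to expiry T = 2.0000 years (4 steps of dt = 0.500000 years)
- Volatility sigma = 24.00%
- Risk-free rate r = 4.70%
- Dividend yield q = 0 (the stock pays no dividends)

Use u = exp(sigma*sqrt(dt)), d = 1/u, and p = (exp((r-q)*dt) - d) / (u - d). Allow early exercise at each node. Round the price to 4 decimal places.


dt = T/N = 0.500000
u = exp(sigma*sqrt(dt)) = 1.184956; d = 1/u = 0.843913
p = (exp((r-q)*dt) - d) / (u - d) = 0.527397
Discount per step: exp(-r*dt) = 0.976774
Stock lattice S(k, i) with i counting down-moves:
  k=0: S(0,0) = 88.4700
  k=1: S(1,0) = 104.8331; S(1,1) = 74.6610
  k=2: S(2,0) = 124.2226; S(2,1) = 88.4700; S(2,2) = 63.0074
  k=3: S(3,0) = 147.1983; S(3,1) = 104.8331; S(3,2) = 74.6610; S(3,3) = 53.1728
  k=4: S(4,0) = 174.4235; S(4,1) = 124.2226; S(4,2) = 88.4700; S(4,3) = 63.0074; S(4,4) = 44.8732
Terminal payoffs V(N, i) = max(S_T - K, 0):
  V(4,0) = 93.313460; V(4,1) = 43.112556; V(4,2) = 7.360000; V(4,3) = 0.000000; V(4,4) = 0.000000
Backward induction: V(k, i) = exp(-r*dt) * [p * V(k+1, i) + (1-p) * V(k+1, i+1)]; then take max(V_cont, immediate exercise) for American.
  V(3,0) = exp(-r*dt) * [p*93.313460 + (1-p)*43.112556] = 67.972124; exercise = 66.088261; V(3,0) = max -> 67.972124
  V(3,1) = exp(-r*dt) * [p*43.112556 + (1-p)*7.360000] = 25.606919; exercise = 23.723056; V(3,1) = max -> 25.606919
  V(3,2) = exp(-r*dt) * [p*7.360000 + (1-p)*0.000000] = 3.791490; exercise = 0.000000; V(3,2) = max -> 3.791490
  V(3,3) = exp(-r*dt) * [p*0.000000 + (1-p)*0.000000] = 0.000000; exercise = 0.000000; V(3,3) = max -> 0.000000
  V(2,0) = exp(-r*dt) * [p*67.972124 + (1-p)*25.606919] = 46.836528; exercise = 43.112556; V(2,0) = max -> 46.836528
  V(2,1) = exp(-r*dt) * [p*25.606919 + (1-p)*3.791490] = 14.941606; exercise = 7.360000; V(2,1) = max -> 14.941606
  V(2,2) = exp(-r*dt) * [p*3.791490 + (1-p)*0.000000] = 1.953179; exercise = 0.000000; V(2,2) = max -> 1.953179
  V(1,0) = exp(-r*dt) * [p*46.836528 + (1-p)*14.941606] = 31.025181; exercise = 23.723056; V(1,0) = max -> 31.025181
  V(1,1) = exp(-r*dt) * [p*14.941606 + (1-p)*1.953179] = 8.598778; exercise = 0.000000; V(1,1) = max -> 8.598778
  V(0,0) = exp(-r*dt) * [p*31.025181 + (1-p)*8.598778] = 19.951982; exercise = 7.360000; V(0,0) = max -> 19.951982

Answer: Price = V(0,0) = 19.9520


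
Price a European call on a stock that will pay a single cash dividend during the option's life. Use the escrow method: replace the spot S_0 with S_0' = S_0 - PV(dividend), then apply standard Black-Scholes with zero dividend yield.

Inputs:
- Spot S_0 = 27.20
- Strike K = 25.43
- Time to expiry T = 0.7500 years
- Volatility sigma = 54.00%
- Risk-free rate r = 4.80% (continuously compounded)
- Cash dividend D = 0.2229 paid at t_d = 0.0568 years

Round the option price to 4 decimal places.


PV(D) = D * exp(-r * t_d) = 0.2229 * 0.99727731 = 0.22229311
S_0' = S_0 - PV(D) = 27.2000 - 0.22229311 = 26.97770689
d1 = (ln(S_0'/K) + (r + sigma^2/2)*T) / (sigma*sqrt(T)) = 0.43714241
d2 = d1 - sigma*sqrt(T) = -0.03051131
exp(-rT) = 0.96464029
N(d1) = 0.66899596; N(d2) = 0.48782964
C = S_0' * N(d1) - K * exp(-rT) * N(d2) = 26.97770689 * 0.66899596 - 25.4300 * 0.96464029 * 0.48782964 = 6.0811

Answer: Price = 6.0811


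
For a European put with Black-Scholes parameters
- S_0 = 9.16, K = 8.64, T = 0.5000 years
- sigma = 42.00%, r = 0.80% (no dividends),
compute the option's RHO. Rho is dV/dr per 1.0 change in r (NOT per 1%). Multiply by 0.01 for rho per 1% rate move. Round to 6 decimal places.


d1 = 0.3587509482; d2 = 0.0617661001
phi(d1) = 0.3740784835; exp(-qT) = 1.0000000000; exp(-rT) = 0.9960079893
N(-d2) = 0.4753745500
Rho = -K*T*exp(-rT)*N(-d2) = -8.6400 * 0.5000 * 0.9960079893 * 0.4753745500 = -2.045420

Answer: Rho = -2.045420


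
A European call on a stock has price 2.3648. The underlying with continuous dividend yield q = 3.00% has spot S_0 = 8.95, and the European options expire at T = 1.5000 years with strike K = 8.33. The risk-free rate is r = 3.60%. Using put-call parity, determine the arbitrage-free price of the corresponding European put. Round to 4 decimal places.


Answer: Put price = 1.7007

Derivation:
Put-call parity: C - P = S_0 * exp(-qT) - K * exp(-rT).
S_0 * exp(-qT) = 8.9500 * 0.95599748 = 8.55617746
K * exp(-rT) = 8.3300 * 0.94743211 = 7.89210945
P = C - S*exp(-qT) + K*exp(-rT)
P = 2.3648 - 8.55617746 + 7.89210945 = 1.7007


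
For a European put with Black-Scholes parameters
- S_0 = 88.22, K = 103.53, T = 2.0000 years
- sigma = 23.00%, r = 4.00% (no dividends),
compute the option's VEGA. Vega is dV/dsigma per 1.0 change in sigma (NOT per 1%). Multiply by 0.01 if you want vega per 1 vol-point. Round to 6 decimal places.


Answer: Vega = 49.600003

Derivation:
d1 = -0.0834008810; d2 = -0.4086700003
phi(d1) = 0.3975572275; exp(-qT) = 1.0000000000; exp(-rT) = 0.9231163464
Vega = S * exp(-qT) * phi(d1) * sqrt(T) = 88.2200 * 1.0000000000 * 0.3975572275 * 1.4142135624 = 49.600003


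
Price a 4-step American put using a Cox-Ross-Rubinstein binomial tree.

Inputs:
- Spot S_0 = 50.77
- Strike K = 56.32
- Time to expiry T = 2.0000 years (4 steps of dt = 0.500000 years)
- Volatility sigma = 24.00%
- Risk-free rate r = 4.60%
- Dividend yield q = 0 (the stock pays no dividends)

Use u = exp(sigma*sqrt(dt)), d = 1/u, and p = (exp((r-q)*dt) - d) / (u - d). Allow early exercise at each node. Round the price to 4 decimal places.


Answer: Price = V(0,0) = 8.3590

Derivation:
dt = T/N = 0.500000
u = exp(sigma*sqrt(dt)) = 1.184956; d = 1/u = 0.843913
p = (exp((r-q)*dt) - d) / (u - d) = 0.525897
Discount per step: exp(-r*dt) = 0.977262
Stock lattice S(k, i) with i counting down-moves:
  k=0: S(0,0) = 50.7700
  k=1: S(1,0) = 60.1602; S(1,1) = 42.8455
  k=2: S(2,0) = 71.2872; S(2,1) = 50.7700; S(2,2) = 36.1579
  k=3: S(3,0) = 84.4722; S(3,1) = 60.1602; S(3,2) = 42.8455; S(3,3) = 30.5141
  k=4: S(4,0) = 100.0958; S(4,1) = 71.2872; S(4,2) = 50.7700; S(4,3) = 36.1579; S(4,4) = 25.7512
Terminal payoffs V(N, i) = max(K - S_T, 0):
  V(4,0) = 0.000000; V(4,1) = 0.000000; V(4,2) = 5.550000; V(4,3) = 20.162139; V(4,4) = 30.568751
Backward induction: V(k, i) = exp(-r*dt) * [p * V(k+1, i) + (1-p) * V(k+1, i+1)]; then take max(V_cont, immediate exercise) for American.
  V(3,0) = exp(-r*dt) * [p*0.000000 + (1-p)*0.000000] = 0.000000; exercise = 0.000000; V(3,0) = max -> 0.000000
  V(3,1) = exp(-r*dt) * [p*0.000000 + (1-p)*5.550000] = 2.571444; exercise = 0.000000; V(3,1) = max -> 2.571444
  V(3,2) = exp(-r*dt) * [p*5.550000 + (1-p)*20.162139] = 12.193950; exercise = 13.474527; V(3,2) = max -> 13.474527
  V(3,3) = exp(-r*dt) * [p*20.162139 + (1-p)*30.568751] = 24.525327; exercise = 25.805904; V(3,3) = max -> 25.805904
  V(2,0) = exp(-r*dt) * [p*0.000000 + (1-p)*2.571444] = 1.191409; exercise = 0.000000; V(2,0) = max -> 1.191409
  V(2,1) = exp(-r*dt) * [p*2.571444 + (1-p)*13.474527] = 7.564627; exercise = 5.550000; V(2,1) = max -> 7.564627
  V(2,2) = exp(-r*dt) * [p*13.474527 + (1-p)*25.805904] = 18.881562; exercise = 20.162139; V(2,2) = max -> 20.162139
  V(1,0) = exp(-r*dt) * [p*1.191409 + (1-p)*7.564627] = 4.117179; exercise = 0.000000; V(1,0) = max -> 4.117179
  V(1,1) = exp(-r*dt) * [p*7.564627 + (1-p)*20.162139] = 13.229345; exercise = 13.474527; V(1,1) = max -> 13.474527
  V(0,0) = exp(-r*dt) * [p*4.117179 + (1-p)*13.474527] = 8.359041; exercise = 5.550000; V(0,0) = max -> 8.359041


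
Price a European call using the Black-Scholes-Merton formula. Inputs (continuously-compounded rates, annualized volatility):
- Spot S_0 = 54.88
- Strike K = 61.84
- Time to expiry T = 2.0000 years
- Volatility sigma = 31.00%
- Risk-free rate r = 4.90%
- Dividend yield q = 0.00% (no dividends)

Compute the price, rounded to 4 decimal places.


d1 = (ln(S/K) + (r - q + 0.5*sigma^2) * T) / (sigma * sqrt(T)) = 0.17038668
d2 = d1 - sigma * sqrt(T) = -0.26801952
exp(-rT) = 0.90664890; exp(-qT) = 1.00000000
C = S_0 * exp(-qT) * N(d1) - K * exp(-rT) * N(d2)
N(d1) = 0.56764698; N(d2) = 0.39434215
C = 54.8800 * 1.00000000 * 0.56764698 - 61.8400 * 0.90664890 * 0.39434215 = 9.0428

Answer: Price = 9.0428


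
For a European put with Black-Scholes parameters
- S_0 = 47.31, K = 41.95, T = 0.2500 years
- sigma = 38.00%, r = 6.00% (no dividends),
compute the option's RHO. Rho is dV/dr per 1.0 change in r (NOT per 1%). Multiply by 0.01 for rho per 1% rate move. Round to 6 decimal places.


d1 = 0.8068066144; d2 = 0.6168066144
phi(d1) = 0.2881117107; exp(-qT) = 1.0000000000; exp(-rT) = 0.9851119396
N(-d2) = 0.2686811443
Rho = -K*T*exp(-rT)*N(-d2) = -41.9500 * 0.2500 * 0.9851119396 * 0.2686811443 = -2.775842

Answer: Rho = -2.775842
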